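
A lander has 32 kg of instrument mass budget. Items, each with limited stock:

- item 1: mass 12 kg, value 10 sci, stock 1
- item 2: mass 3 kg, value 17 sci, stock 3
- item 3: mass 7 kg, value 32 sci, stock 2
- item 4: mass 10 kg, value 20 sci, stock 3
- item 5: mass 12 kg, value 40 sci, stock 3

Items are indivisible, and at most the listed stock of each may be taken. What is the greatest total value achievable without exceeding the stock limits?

Top feasible selections:
- 2×item 2 + 2×item 3 + 1×item 5: mass 32, value 138
- 3×item 2 + 1×item 3 + 1×item 5: mass 28, value 123
- 1×item 2 + 2×item 3 + 1×item 5: mass 29, value 121
- 2×item 2 + 2×item 3 + 1×item 4: mass 30, value 118
Best: 138 sci.

138 sci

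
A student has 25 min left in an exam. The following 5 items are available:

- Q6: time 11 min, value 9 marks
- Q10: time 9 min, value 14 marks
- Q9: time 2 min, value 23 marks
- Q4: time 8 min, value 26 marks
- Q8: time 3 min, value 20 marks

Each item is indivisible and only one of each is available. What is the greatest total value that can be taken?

Check high-value combinations within 25 min:
- Q10+Q9+Q4+Q8: time 9+2+8+3=22, value 14+23+26+20=83
- Q6+Q9+Q4+Q8: time 11+2+8+3=24, value 9+23+26+20=78
- Q9+Q4+Q8: time 2+8+3=13, value 23+26+20=69
- Q6+Q10+Q9+Q8: time 11+9+2+3=25, value 9+14+23+20=66
- Q10+Q9+Q4: time 9+2+8=19, value 14+23+26=63
Best: 83 marks.

83 marks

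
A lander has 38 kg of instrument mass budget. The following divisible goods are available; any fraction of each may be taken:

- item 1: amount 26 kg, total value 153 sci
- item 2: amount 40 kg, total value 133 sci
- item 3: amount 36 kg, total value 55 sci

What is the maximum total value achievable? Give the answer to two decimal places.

Take in order of value per unit:
- item 1 (153/26 per unit): all 26 → value 153, running total 153.00
- item 2 (133/40 per unit): 12 of 40 → value 12×133/40 = 39.9000, running total 192.90
Total 192.90.

192.90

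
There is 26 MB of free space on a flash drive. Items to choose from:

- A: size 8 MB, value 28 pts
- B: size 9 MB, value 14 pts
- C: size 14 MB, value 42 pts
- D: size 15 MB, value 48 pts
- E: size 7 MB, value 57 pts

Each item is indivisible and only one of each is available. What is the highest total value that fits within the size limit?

Check high-value combinations within 26 MB:
- D+E: size 15+7=22, value 48+57=105
- C+E: size 14+7=21, value 42+57=99
- A+B+E: size 8+9+7=24, value 28+14+57=99
- A+E: size 8+7=15, value 28+57=85
- A+D: size 8+15=23, value 28+48=76
Best: 105 pts.

105 pts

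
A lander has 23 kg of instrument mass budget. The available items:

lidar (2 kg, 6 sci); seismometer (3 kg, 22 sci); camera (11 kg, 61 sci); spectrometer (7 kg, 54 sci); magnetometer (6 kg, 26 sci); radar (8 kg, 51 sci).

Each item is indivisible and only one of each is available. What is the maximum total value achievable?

143 sci

This is a 0/1 knapsack; check combinations near the capacity.
- lidar+seismometer+camera+spectrometer: mass 2+3+11+7=23, value 6+22+61+54=143
- seismometer+camera+spectrometer: mass 3+11+7=21, value 22+61+54=137
- lidar+spectrometer+magnetometer+radar: mass 2+7+6+8=23, value 6+54+26+51=137
Best: 143 sci.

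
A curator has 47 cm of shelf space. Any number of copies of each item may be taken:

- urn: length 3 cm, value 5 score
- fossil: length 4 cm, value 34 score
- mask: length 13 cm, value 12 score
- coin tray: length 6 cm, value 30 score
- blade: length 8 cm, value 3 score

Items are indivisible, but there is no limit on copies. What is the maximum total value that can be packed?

Best value-per-unit is fossil at 34/4; filling with it alone gives 11×34 = 374.
Optimal mix: 1×urn + 11×fossil → length 47, value 379.

379 score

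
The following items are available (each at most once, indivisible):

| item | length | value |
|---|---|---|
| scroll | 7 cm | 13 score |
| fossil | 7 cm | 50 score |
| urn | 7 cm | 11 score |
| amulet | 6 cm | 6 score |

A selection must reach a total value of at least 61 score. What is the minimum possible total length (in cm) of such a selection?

14

Subsets with value ≥ 61, sorted by total length:
- scroll+fossil: length 14, value 63
- fossil+urn: length 14, value 61
Minimum length: 14 cm.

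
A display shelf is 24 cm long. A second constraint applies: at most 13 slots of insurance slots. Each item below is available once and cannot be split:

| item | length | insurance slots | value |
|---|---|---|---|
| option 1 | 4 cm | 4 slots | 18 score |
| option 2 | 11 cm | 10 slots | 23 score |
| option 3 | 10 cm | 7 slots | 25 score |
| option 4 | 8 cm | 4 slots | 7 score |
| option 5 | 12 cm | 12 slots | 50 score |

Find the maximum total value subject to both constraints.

Feasible sets respecting both limits:
- option 5: length 12, insurance slots 12, value 50
- option 1+option 3: length 14, insurance slots 11, value 43
- option 3+option 4: length 18, insurance slots 11, value 32
Best: 50 score.

50 score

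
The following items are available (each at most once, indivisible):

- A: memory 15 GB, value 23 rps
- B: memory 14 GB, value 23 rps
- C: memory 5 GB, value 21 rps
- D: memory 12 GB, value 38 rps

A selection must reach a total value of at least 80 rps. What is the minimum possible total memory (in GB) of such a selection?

Subsets with value ≥ 80, sorted by total memory:
- B+C+D: memory 31, value 82
- A+C+D: memory 32, value 82
- A+B+D: memory 41, value 84
- A+B+C+D: memory 46, value 105
Minimum memory: 31 GB.

31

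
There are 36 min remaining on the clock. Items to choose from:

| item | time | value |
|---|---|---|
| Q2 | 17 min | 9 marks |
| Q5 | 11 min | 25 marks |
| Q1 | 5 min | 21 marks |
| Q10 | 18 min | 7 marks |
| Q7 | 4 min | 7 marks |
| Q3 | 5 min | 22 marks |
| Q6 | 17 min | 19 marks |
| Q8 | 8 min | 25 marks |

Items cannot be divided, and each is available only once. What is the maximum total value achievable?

Check high-value combinations within 36 min:
- Q5+Q1+Q7+Q3+Q8: time 11+5+4+5+8=33, value 25+21+7+22+25=100
- Q5+Q1+Q3+Q8: time 11+5+5+8=29, value 25+21+22+25=93
- Q1+Q3+Q6+Q8: time 5+5+17+8=35, value 21+22+19+25=87
- Q5+Q7+Q3+Q8: time 11+4+5+8=28, value 25+7+22+25=79
- Q5+Q1+Q7+Q8: time 11+5+4+8=28, value 25+21+7+25=78
Best: 100 marks.

100 marks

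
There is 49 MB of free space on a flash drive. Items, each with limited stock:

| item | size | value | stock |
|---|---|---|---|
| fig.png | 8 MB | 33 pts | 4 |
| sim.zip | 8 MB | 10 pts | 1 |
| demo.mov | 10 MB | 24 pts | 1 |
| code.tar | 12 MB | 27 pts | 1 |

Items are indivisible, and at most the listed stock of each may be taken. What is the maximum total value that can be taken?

Best selections within size 49 and stock limits:
- 4×fig.png + 1×code.tar: size 44, value 159
- 4×fig.png + 1×demo.mov: size 42, value 156
- 3×fig.png + 1×demo.mov + 1×code.tar: size 46, value 150
- 4×fig.png + 1×sim.zip: size 40, value 142
Best: 159 pts.

159 pts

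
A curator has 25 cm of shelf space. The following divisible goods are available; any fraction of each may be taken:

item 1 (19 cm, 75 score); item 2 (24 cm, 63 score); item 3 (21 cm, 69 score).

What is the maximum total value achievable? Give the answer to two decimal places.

94.71

Take in order of value per unit:
- item 1 (75/19 per unit): all 19 → value 75, running total 75.00
- item 3 (69/21 per unit): 6 of 21 → value 6×69/21 = 19.7143, running total 94.71
Total 94.71.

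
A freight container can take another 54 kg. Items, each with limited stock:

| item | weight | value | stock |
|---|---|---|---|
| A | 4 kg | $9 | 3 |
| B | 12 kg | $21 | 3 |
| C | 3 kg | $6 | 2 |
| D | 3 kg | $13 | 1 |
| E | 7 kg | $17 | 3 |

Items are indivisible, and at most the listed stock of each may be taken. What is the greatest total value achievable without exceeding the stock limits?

$124

Top feasible selections:
- 3×A + 1×B + 2×C + 1×D + 3×E: weight 54, value 124
- 3×A + 1×B + 1×C + 1×D + 3×E: weight 51, value 118
- 2×B + 2×C + 1×D + 3×E: weight 54, value 118
- 3×A + 2×B + 1×D + 2×E: weight 53, value 116
Best: $124.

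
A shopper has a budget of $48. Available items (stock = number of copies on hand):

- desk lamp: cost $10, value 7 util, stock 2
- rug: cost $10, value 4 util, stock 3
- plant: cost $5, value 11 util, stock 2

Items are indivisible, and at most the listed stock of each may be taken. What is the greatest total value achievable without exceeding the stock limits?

Top feasible selections:
- 2×desk lamp + 1×rug + 2×plant: cost 40, value 40
- 1×desk lamp + 2×rug + 2×plant: cost 40, value 37
- 2×desk lamp + 2×plant: cost 30, value 36
- 3×rug + 2×plant: cost 40, value 34
Best: 40 util.

40 util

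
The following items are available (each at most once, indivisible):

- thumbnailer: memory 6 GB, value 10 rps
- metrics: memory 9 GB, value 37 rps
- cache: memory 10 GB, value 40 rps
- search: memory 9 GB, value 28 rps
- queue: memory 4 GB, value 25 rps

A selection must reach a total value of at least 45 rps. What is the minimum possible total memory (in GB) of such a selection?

13

Subsets with value ≥ 45, sorted by total memory:
- metrics+queue: memory 13, value 62
- search+queue: memory 13, value 53
- cache+queue: memory 14, value 65
Minimum memory: 13 GB.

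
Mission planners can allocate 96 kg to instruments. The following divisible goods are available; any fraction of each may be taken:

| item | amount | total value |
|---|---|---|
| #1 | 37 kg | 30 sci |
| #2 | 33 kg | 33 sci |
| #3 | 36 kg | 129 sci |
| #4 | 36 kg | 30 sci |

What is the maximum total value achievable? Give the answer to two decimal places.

Take in order of value per unit:
- #3 (129/36 per unit): all 36 → value 129, running total 129.00
- #2 (33/33 per unit): all 33 → value 33, running total 162.00
- #4 (30/36 per unit): 27 of 36 → value 27×30/36 = 22.5000, running total 184.50
Total 184.50.

184.50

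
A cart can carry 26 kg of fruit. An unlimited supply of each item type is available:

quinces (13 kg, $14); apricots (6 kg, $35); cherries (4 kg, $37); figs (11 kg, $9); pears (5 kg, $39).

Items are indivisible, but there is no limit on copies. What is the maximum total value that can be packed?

$226

Best value-per-unit is cherries at 37/4; filling with it alone gives 6×37 = 222.
Optimal mix: 4×cherries + 2×pears → weight 26, value 226.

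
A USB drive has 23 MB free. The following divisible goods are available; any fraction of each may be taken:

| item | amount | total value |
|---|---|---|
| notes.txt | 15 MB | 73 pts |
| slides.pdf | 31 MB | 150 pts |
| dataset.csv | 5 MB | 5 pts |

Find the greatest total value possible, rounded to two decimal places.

111.71

Take in order of value per unit:
- notes.txt (73/15 per unit): all 15 → value 73, running total 73.00
- slides.pdf (150/31 per unit): 8 of 31 → value 8×150/31 = 38.7097, running total 111.71
Total 111.71.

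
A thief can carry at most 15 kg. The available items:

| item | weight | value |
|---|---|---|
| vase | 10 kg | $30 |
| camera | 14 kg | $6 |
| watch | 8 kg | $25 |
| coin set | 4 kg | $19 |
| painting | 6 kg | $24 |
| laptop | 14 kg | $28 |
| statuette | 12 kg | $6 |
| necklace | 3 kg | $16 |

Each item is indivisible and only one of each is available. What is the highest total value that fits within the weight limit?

$60

This is a 0/1 knapsack; check combinations near the capacity.
- watch+coin set+necklace: weight 8+4+3=15, value 25+19+16=60
- coin set+painting+necklace: weight 4+6+3=13, value 19+24+16=59
- vase+coin set: weight 10+4=14, value 30+19=49
Best: $60.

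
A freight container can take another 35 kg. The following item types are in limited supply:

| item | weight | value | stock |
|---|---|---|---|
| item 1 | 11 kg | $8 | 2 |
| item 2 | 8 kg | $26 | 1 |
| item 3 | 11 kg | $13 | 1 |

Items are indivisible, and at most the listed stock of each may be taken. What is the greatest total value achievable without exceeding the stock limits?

Top feasible selections:
- 1×item 1 + 1×item 2 + 1×item 3: weight 30, value 47
- 2×item 1 + 1×item 2: weight 30, value 42
- 1×item 2 + 1×item 3: weight 19, value 39
- 1×item 1 + 1×item 2: weight 19, value 34
Best: $47.

$47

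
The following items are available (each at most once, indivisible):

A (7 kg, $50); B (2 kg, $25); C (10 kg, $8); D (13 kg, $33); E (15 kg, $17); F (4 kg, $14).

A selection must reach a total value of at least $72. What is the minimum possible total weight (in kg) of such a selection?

Subsets with value ≥ 72, sorted by total weight:
- A+B: weight 9, value 75
- A+B+F: weight 13, value 89
- A+B+C: weight 19, value 83
- B+D+F: weight 19, value 72
Minimum weight: 9 kg.

9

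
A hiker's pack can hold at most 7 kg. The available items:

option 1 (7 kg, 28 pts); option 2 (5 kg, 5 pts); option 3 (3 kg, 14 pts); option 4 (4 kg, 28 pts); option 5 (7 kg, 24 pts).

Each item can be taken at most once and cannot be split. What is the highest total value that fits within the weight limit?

42 pts

This is a 0/1 knapsack; check combinations near the capacity.
- option 3+option 4: weight 3+4=7, value 14+28=42
- option 4: weight 4, value 28
- option 1: weight 7, value 28
- option 5: weight 7, value 24
- option 3: weight 3, value 14
Best: 42 pts.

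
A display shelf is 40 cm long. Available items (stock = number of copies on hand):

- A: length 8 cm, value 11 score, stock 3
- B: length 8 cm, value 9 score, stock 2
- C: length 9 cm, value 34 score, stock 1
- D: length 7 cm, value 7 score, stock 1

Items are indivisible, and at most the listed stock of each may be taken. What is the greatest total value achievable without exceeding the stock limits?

74 score

Top feasible selections:
- 3×A + 1×C + 1×D: length 40, value 74
- 2×A + 1×B + 1×C + 1×D: length 40, value 72
Best: 74 score.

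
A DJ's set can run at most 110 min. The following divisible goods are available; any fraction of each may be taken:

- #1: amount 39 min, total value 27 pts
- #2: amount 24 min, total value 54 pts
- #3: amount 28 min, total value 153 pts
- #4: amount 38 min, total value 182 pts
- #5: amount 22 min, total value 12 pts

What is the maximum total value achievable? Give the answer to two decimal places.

Take in order of value per unit:
- #3 (153/28 per unit): all 28 → value 153, running total 153.00
- #4 (182/38 per unit): all 38 → value 182, running total 335.00
- #2 (54/24 per unit): all 24 → value 54, running total 389.00
- #1 (27/39 per unit): 20 of 39 → value 20×27/39 = 13.8462, running total 402.85
Total 402.85.

402.85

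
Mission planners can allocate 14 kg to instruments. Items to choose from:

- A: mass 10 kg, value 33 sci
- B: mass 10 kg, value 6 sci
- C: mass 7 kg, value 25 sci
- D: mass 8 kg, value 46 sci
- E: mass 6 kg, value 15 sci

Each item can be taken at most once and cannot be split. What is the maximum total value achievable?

This is a 0/1 knapsack; check combinations near the capacity.
- D+E: mass 8+6=14, value 46+15=61
- D: mass 8, value 46
- C+E: mass 7+6=13, value 25+15=40
- A: mass 10, value 33
Best: 61 sci.

61 sci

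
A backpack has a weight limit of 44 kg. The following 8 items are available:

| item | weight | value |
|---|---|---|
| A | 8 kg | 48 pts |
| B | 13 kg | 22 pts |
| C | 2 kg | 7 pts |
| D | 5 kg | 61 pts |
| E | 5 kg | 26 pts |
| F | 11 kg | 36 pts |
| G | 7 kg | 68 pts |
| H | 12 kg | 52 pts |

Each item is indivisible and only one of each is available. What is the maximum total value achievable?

265 pts

Check high-value combinations within 44 kg:
- A+D+F+G+H: weight 8+5+11+7+12=43, value 48+61+36+68+52=265
- A+C+D+E+G+H: weight 8+2+5+5+7+12=39, value 48+7+61+26+68+52=262
- A+D+E+G+H: weight 8+5+5+7+12=37, value 48+61+26+68+52=255
- C+D+E+F+G+H: weight 2+5+5+11+7+12=42, value 7+61+26+36+68+52=250
Best: 265 pts.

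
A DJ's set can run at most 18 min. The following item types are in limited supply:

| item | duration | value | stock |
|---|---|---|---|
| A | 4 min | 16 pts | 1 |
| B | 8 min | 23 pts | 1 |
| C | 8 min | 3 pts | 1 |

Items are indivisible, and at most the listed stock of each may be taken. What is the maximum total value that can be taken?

Best selections within duration 18 and stock limits:
- 1×A + 1×B: duration 12, value 39
- 1×B + 1×C: duration 16, value 26
Best: 39 pts.

39 pts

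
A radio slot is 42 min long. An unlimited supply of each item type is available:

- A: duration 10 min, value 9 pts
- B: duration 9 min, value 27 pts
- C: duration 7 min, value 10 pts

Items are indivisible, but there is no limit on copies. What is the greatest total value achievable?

Best value-per-unit is B at 27/9, and filling with it alone uses duration 4×9=36. No mix of the others beats 4×27 = 108.

108 pts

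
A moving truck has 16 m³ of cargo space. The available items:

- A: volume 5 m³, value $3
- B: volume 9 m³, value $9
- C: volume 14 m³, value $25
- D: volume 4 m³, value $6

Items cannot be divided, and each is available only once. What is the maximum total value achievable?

Check high-value combinations within 16 m³:
- C: volume 14, value 25
- B+D: volume 9+4=13, value 9+6=15
- A+B: volume 5+9=14, value 3+9=12
- B: volume 9, value 9
- A+D: volume 5+4=9, value 3+6=9
Best: $25.

$25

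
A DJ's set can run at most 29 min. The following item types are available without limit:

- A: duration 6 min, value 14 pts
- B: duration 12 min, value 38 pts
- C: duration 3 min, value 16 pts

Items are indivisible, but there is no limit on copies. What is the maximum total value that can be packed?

144 pts

Best value-per-unit is C at 16/3, and filling with it alone uses duration 9×3=27. No mix of the others beats 9×16 = 144.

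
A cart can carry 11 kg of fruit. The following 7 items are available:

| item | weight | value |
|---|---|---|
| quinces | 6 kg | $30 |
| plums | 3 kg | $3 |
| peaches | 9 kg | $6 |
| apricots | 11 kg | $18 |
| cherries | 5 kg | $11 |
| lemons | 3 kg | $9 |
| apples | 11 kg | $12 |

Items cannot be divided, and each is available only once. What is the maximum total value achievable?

$41

This is a 0/1 knapsack; check combinations near the capacity.
- quinces+cherries: weight 6+5=11, value 30+11=41
- quinces+lemons: weight 6+3=9, value 30+9=39
- quinces+plums: weight 6+3=9, value 30+3=33
Best: $41.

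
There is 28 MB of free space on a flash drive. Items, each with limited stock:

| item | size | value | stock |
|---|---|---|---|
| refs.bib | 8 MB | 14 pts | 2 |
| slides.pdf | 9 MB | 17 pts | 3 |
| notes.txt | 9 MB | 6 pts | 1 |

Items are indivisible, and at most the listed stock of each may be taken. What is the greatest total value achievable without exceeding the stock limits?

51 pts

Top feasible selections:
- 3×slides.pdf: size 27, value 51
- 1×refs.bib + 2×slides.pdf: size 26, value 48
- 2×refs.bib + 1×slides.pdf: size 25, value 45
- 2×slides.pdf + 1×notes.txt: size 27, value 40
Best: 51 pts.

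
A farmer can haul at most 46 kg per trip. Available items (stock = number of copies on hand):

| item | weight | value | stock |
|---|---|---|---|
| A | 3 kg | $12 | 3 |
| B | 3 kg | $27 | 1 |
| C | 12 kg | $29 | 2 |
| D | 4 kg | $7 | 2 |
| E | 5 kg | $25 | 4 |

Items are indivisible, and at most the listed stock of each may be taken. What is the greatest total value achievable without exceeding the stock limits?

Top feasible selections:
- 3×A + 1×B + 1×C + 4×E: weight 44, value 192
- 2×A + 1×B + 1×C + 1×D + 4×E: weight 45, value 187
- 1×A + 1×B + 1×C + 2×D + 4×E: weight 46, value 182
Best: $192.

$192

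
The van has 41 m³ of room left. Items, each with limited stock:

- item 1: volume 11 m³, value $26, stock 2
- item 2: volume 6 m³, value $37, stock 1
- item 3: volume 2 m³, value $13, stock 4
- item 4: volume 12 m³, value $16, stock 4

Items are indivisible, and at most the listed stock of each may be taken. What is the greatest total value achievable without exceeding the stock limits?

Top feasible selections:
- 2×item 1 + 1×item 2 + 4×item 3: volume 36, value 141
- 1×item 1 + 1×item 2 + 4×item 3 + 1×item 4: volume 37, value 131
- 2×item 1 + 1×item 2 + 3×item 3: volume 34, value 128
- 1×item 2 + 4×item 3 + 2×item 4: volume 38, value 121
Best: $141.

$141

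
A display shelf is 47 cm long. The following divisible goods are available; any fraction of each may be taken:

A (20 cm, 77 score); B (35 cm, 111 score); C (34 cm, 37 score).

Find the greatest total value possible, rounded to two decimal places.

Take in order of value per unit:
- A (77/20 per unit): all 20 → value 77, running total 77.00
- B (111/35 per unit): 27 of 35 → value 27×111/35 = 85.6286, running total 162.63
Total 162.63.

162.63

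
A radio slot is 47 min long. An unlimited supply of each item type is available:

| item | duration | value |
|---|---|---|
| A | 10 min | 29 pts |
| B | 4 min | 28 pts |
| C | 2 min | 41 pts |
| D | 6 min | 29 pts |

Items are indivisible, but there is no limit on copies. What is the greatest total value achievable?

943 pts

Best value-per-unit is C at 41/2, and filling with it alone uses duration 23×2=46. No mix of the others beats 23×41 = 943.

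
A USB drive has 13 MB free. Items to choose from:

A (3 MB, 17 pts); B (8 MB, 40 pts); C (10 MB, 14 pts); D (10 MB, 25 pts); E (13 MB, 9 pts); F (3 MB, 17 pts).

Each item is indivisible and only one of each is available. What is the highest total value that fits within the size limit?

57 pts

This is a 0/1 knapsack; check combinations near the capacity.
- A+B: size 3+8=11, value 17+40=57
- B+F: size 8+3=11, value 40+17=57
- A+D: size 3+10=13, value 17+25=42
- D+F: size 10+3=13, value 25+17=42
Best: 57 pts.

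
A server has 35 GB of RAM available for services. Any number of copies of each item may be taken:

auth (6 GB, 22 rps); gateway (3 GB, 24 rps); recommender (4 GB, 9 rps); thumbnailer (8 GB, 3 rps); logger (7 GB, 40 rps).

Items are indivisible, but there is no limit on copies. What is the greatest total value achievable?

Best value-per-unit is gateway at 24/3, and filling with it alone uses memory 11×3=33. No mix of the others beats 11×24 = 264.

264 rps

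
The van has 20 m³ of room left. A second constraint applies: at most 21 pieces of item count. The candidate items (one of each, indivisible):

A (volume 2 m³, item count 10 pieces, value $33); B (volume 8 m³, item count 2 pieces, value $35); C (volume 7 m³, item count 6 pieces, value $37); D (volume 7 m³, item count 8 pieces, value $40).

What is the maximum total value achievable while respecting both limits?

$108

Feasible sets respecting both limits:
- A+B+D: volume 17, item count 20, value 108
- A+B+C: volume 17, item count 18, value 105
- C+D: volume 14, item count 14, value 77
- B+D: volume 15, item count 10, value 75
Best: $108.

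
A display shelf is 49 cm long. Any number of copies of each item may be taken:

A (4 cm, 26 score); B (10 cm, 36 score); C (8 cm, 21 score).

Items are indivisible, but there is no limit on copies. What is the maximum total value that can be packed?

312 score

Best value-per-unit is A at 26/4, and filling with it alone uses length 12×4=48. No mix of the others beats 12×26 = 312.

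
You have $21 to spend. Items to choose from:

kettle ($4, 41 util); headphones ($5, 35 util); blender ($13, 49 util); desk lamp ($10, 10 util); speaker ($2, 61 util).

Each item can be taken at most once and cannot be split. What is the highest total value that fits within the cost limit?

151 util

Check high-value combinations within $21:
- kettle+blender+speaker: cost 4+13+2=19, value 41+49+61=151
- kettle+headphones+desk lamp+speaker: cost 4+5+10+2=21, value 41+35+10+61=147
- headphones+blender+speaker: cost 5+13+2=20, value 35+49+61=145
- kettle+headphones+speaker: cost 4+5+2=11, value 41+35+61=137
Best: 151 util.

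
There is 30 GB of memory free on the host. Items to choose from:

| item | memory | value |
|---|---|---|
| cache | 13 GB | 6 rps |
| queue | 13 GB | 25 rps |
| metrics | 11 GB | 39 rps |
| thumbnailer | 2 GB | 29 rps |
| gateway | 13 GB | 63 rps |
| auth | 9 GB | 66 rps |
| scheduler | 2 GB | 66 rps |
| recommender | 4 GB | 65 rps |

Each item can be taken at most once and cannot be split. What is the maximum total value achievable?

289 rps

Check high-value combinations within 30 GB:
- thumbnailer+gateway+auth+scheduler+recommender: memory 2+13+9+2+4=30, value 29+63+66+66+65=289
- metrics+thumbnailer+auth+scheduler+recommender: memory 11+2+9+2+4=28, value 39+29+66+66+65=265
- gateway+auth+scheduler+recommender: memory 13+9+2+4=28, value 63+66+66+65=260
Best: 289 rps.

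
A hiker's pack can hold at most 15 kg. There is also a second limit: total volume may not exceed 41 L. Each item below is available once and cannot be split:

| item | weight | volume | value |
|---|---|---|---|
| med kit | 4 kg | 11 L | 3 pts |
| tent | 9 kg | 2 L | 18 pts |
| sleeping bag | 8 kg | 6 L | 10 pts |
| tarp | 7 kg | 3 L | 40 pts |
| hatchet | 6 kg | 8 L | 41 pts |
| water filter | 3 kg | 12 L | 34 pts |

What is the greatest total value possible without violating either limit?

Feasible sets respecting both limits:
- tarp+hatchet: weight 13, volume 11, value 81
- med kit+hatchet+water filter: weight 13, volume 31, value 78
- med kit+tarp+water filter: weight 14, volume 26, value 77
Best: 81 pts.

81 pts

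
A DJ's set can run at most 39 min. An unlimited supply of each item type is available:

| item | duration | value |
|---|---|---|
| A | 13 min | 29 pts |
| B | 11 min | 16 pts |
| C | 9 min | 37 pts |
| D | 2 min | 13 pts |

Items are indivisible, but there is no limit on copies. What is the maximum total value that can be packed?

Best value-per-unit is D at 13/2, and filling with it alone uses duration 19×2=38. No mix of the others beats 19×13 = 247.

247 pts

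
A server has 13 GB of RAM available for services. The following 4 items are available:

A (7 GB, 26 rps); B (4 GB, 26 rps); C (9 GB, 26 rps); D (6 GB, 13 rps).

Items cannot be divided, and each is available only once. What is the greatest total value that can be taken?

Check high-value combinations within 13 GB:
- A+B: memory 7+4=11, value 26+26=52
- B+C: memory 4+9=13, value 26+26=52
- B+D: memory 4+6=10, value 26+13=39
- A+D: memory 7+6=13, value 26+13=39
- B: memory 4, value 26
Best: 52 rps.

52 rps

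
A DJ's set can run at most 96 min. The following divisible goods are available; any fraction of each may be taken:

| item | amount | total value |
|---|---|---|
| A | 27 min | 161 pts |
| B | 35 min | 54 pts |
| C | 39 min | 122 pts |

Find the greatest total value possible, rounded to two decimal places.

Take in order of value per unit:
- A (161/27 per unit): all 27 → value 161, running total 161.00
- C (122/39 per unit): all 39 → value 122, running total 283.00
- B (54/35 per unit): 30 of 35 → value 30×54/35 = 46.2857, running total 329.29
Total 329.29.

329.29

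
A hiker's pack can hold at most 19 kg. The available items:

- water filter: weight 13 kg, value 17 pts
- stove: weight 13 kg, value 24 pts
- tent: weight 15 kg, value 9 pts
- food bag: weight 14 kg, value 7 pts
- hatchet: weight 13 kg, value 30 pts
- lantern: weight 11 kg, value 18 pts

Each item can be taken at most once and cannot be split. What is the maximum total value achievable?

Check high-value combinations within 19 kg:
- hatchet: weight 13, value 30
- stove: weight 13, value 24
- lantern: weight 11, value 18
- water filter: weight 13, value 17
- tent: weight 15, value 9
Best: 30 pts.

30 pts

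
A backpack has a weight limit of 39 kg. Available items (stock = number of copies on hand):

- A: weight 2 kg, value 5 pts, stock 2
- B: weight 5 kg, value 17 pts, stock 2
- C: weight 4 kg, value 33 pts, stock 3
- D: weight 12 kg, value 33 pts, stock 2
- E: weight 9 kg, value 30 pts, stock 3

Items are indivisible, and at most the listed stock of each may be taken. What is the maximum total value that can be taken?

Top feasible selections:
- 3×C + 3×E: weight 39, value 189
- 2×A + 1×B + 3×C + 2×E: weight 39, value 186
- 1×A + 1×B + 3×C + 2×E: weight 37, value 181
- 1×B + 3×C + 1×D + 1×E: weight 38, value 179
Best: 189 pts.

189 pts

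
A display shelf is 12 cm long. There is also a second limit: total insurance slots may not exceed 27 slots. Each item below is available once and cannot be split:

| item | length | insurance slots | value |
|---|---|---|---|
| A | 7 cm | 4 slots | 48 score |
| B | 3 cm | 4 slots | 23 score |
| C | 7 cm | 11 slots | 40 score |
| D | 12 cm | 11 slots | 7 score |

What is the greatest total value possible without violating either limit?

Feasible sets respecting both limits:
- A+B: length 10, insurance slots 8, value 71
- B+C: length 10, insurance slots 15, value 63
- A: length 7, insurance slots 4, value 48
Best: 71 score.

71 score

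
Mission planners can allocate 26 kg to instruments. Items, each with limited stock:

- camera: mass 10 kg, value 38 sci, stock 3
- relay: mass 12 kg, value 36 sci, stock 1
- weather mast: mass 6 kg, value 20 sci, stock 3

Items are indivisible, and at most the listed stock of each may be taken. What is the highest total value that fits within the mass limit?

96 sci

Best selections within mass 26 and stock limits:
- 2×camera + 1×weather mast: mass 26, value 96
- 1×camera + 2×weather mast: mass 22, value 78
- 2×camera: mass 20, value 76
Best: 96 sci.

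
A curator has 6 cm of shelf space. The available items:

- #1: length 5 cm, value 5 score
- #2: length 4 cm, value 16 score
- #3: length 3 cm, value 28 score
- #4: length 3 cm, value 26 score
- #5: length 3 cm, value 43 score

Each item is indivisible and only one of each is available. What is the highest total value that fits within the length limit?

Check high-value combinations within 6 cm:
- #3+#5: length 3+3=6, value 28+43=71
- #4+#5: length 3+3=6, value 26+43=69
- #3+#4: length 3+3=6, value 28+26=54
Best: 71 score.

71 score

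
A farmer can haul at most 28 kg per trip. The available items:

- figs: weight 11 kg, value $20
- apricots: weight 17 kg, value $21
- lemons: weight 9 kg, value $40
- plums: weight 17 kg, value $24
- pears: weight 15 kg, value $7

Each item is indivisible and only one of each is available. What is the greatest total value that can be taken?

$64

This is a 0/1 knapsack; check combinations near the capacity.
- lemons+plums: weight 9+17=26, value 40+24=64
- apricots+lemons: weight 17+9=26, value 21+40=61
- figs+lemons: weight 11+9=20, value 20+40=60
Best: $64.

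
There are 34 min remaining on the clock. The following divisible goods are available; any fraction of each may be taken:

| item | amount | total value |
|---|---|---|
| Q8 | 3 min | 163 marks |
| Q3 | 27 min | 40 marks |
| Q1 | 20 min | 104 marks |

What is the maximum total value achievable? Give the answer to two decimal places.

Take in order of value per unit:
- Q8 (163/3 per unit): all 3 → value 163, running total 163.00
- Q1 (104/20 per unit): all 20 → value 104, running total 267.00
- Q3 (40/27 per unit): 11 of 27 → value 11×40/27 = 16.2963, running total 283.30
Total 283.30.

283.30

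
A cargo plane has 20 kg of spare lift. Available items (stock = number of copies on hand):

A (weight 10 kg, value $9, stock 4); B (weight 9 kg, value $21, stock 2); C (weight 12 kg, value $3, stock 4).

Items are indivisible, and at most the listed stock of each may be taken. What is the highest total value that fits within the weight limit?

Top feasible selections:
- 2×B: weight 18, value 42
- 1×A + 1×B: weight 19, value 30
- 1×B: weight 9, value 21
- 2×A: weight 20, value 18
Best: $42.

$42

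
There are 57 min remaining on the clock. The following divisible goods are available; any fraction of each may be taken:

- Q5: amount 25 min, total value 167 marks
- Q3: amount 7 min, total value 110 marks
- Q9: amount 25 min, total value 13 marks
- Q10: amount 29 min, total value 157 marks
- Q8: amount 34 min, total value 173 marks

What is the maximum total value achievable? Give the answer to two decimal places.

Take in order of value per unit:
- Q3 (110/7 per unit): all 7 → value 110, running total 110.00
- Q5 (167/25 per unit): all 25 → value 167, running total 277.00
- Q10 (157/29 per unit): 25 of 29 → value 25×157/29 = 135.3448, running total 412.34
Total 412.34.

412.34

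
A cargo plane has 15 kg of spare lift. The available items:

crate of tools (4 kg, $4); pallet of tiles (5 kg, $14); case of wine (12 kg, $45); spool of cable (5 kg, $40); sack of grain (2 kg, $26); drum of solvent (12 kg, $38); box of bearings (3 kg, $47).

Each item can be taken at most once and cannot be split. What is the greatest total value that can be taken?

$127

Check high-value combinations within 15 kg:
- pallet of tiles+spool of cable+sack of grain+box of bearings: weight 5+5+2+3=15, value 14+40+26+47=127
- crate of tools+spool of cable+sack of grain+box of bearings: weight 4+5+2+3=14, value 4+40+26+47=117
- spool of cable+sack of grain+box of bearings: weight 5+2+3=10, value 40+26+47=113
- pallet of tiles+spool of cable+box of bearings: weight 5+5+3=13, value 14+40+47=101
- case of wine+box of bearings: weight 12+3=15, value 45+47=92
Best: $127.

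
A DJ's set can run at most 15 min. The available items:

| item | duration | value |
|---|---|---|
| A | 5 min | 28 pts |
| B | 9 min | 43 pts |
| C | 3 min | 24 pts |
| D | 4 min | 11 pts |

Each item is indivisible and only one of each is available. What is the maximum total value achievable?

71 pts

This is a 0/1 knapsack; check combinations near the capacity.
- A+B: duration 5+9=14, value 28+43=71
- B+C: duration 9+3=12, value 43+24=67
- A+C+D: duration 5+3+4=12, value 28+24+11=63
Best: 71 pts.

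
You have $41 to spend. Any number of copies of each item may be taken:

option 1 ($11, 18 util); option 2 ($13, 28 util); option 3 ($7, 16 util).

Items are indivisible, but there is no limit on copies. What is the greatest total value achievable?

Best value-per-unit is option 3 at 16/7; filling with it alone gives 5×16 = 80.
Optimal mix: 1×option 2 + 4×option 3 → cost 41, value 92.

92 util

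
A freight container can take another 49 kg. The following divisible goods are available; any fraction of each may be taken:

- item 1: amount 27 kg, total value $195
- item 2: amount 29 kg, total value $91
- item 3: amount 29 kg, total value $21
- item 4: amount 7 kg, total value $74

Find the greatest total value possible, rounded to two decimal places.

Take in order of value per unit:
- item 4 (74/7 per unit): all 7 → value 74, running total 74.00
- item 1 (195/27 per unit): all 27 → value 195, running total 269.00
- item 2 (91/29 per unit): 15 of 29 → value 15×91/29 = 47.0690, running total 316.07
Total 316.07.

316.07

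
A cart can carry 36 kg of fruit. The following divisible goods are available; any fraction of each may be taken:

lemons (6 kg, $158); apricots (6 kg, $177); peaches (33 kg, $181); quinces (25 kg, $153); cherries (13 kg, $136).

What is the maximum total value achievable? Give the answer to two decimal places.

538.32

Take in order of value per unit:
- apricots (177/6 per unit): all 6 → value 177, running total 177.00
- lemons (158/6 per unit): all 6 → value 158, running total 335.00
- cherries (136/13 per unit): all 13 → value 136, running total 471.00
- quinces (153/25 per unit): 11 of 25 → value 11×153/25 = 67.3200, running total 538.32
Total 538.32.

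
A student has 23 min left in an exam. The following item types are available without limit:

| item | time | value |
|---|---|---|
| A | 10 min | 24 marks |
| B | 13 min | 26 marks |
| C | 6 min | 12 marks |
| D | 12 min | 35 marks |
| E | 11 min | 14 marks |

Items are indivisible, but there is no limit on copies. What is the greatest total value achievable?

Best value-per-unit is D at 35/12; filling with it alone gives 1×35 = 35.
Optimal mix: 1×A + 1×D → time 22, value 59.

59 marks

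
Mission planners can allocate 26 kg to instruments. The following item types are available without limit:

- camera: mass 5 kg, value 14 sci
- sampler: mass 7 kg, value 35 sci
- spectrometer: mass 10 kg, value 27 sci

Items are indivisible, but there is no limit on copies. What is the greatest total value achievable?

Best value-per-unit is sampler at 35/7; filling with it alone gives 3×35 = 105.
Optimal mix: 1×camera + 3×sampler → mass 26, value 119.

119 sci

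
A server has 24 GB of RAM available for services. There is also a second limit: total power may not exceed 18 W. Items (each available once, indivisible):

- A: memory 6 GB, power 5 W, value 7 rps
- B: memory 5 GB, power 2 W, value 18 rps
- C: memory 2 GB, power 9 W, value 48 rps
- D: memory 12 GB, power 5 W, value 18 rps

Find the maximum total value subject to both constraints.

Feasible sets respecting both limits:
- B+C+D: memory 19, power 16, value 84
- A+B+C: memory 13, power 16, value 73
- B+C: memory 7, power 11, value 66
Best: 84 rps.

84 rps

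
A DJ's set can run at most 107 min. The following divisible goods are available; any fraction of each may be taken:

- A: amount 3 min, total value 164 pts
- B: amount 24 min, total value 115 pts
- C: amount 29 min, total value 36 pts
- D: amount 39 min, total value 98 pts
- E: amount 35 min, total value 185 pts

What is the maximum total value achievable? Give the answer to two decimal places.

Take in order of value per unit:
- A (164/3 per unit): all 3 → value 164, running total 164.00
- E (185/35 per unit): all 35 → value 185, running total 349.00
- B (115/24 per unit): all 24 → value 115, running total 464.00
- D (98/39 per unit): all 39 → value 98, running total 562.00
- C (36/29 per unit): 6 of 29 → value 6×36/29 = 7.4483, running total 569.45
Total 569.45.

569.45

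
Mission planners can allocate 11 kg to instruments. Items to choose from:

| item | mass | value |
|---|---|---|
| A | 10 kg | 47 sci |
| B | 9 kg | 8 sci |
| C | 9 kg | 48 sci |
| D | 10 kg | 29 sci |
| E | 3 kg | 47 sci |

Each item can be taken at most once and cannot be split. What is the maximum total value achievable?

Check high-value combinations within 11 kg:
- C: mass 9, value 48
- E: mass 3, value 47
- A: mass 10, value 47
- D: mass 10, value 29
Best: 48 sci.

48 sci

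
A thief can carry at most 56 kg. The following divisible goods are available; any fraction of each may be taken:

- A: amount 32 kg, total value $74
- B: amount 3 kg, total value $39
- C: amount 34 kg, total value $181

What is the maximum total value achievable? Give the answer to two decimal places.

263.94

Take in order of value per unit:
- B (39/3 per unit): all 3 → value 39, running total 39.00
- C (181/34 per unit): all 34 → value 181, running total 220.00
- A (74/32 per unit): 19 of 32 → value 19×74/32 = 43.9375, running total 263.94
Total 263.94.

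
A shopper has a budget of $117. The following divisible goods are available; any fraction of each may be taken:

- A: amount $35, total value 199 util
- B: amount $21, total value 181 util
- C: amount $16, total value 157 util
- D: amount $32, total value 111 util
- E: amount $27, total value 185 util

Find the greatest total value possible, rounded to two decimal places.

Take in order of value per unit:
- C (157/16 per unit): all 16 → value 157, running total 157.00
- B (181/21 per unit): all 21 → value 181, running total 338.00
- E (185/27 per unit): all 27 → value 185, running total 523.00
- A (199/35 per unit): all 35 → value 199, running total 722.00
- D (111/32 per unit): 18 of 32 → value 18×111/32 = 62.4375, running total 784.44
Total 784.44.

784.44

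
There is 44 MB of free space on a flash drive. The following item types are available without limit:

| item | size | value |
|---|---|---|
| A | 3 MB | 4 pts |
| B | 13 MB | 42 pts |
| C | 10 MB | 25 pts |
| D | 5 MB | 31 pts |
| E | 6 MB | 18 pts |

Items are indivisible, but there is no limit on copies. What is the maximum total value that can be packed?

Best value-per-unit is D at 31/5; filling with it alone gives 8×31 = 248.
Optimal mix: 1×A + 8×D → size 43, value 252.

252 pts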